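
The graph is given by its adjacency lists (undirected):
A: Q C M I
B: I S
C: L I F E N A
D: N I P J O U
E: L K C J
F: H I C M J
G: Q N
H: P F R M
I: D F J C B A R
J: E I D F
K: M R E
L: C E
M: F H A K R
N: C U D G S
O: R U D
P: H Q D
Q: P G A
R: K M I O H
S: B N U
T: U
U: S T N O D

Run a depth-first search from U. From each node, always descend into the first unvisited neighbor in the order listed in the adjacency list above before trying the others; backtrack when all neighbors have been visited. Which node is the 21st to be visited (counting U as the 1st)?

T

Visit U
U → S
S → B
B → I
I → D
D → N
N → C
C → L
L → E
E → K
K → M
M → F
F → H
H → P
P → Q
Q → G
Q → A
H → R
R → O
F → J
U → T

Visit order: U, S, B, I, D, N, C, L, E, K, M, F, H, P, Q, G, A, R, O, J, T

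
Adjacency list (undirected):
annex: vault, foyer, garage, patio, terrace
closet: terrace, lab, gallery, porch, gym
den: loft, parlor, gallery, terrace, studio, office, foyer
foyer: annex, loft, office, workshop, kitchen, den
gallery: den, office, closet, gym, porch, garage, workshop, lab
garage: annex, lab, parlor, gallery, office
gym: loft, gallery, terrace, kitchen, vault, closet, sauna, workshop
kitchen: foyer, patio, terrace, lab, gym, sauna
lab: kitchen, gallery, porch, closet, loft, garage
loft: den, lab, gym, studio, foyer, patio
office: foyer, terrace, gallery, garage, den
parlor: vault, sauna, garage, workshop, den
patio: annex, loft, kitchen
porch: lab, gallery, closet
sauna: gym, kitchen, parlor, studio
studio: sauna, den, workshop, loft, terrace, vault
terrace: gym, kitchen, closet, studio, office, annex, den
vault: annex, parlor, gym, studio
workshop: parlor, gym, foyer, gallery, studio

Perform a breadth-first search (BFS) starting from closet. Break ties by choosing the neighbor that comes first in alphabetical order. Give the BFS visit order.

closet → gallery → gym → lab → porch → terrace → den → garage → office → workshop → kitchen → loft → sauna → vault → annex → studio → foyer → parlor → patio

Visit closet; enqueue gallery, gym, lab, porch, terrace → queue [gallery, gym, lab, porch, terrace]
Visit gallery; enqueue den, garage, office, workshop → queue [gym, lab, porch, terrace, den, garage, office, workshop]
Visit gym; enqueue kitchen, loft, sauna, vault → queue [lab, porch, terrace, den, garage, office, workshop, kitchen, loft, sauna, vault]
Visit lab → queue [porch, terrace, den, garage, office, workshop, kitchen, loft, sauna, vault]
Visit porch → queue [terrace, den, garage, office, workshop, kitchen, loft, sauna, vault]
Visit terrace; enqueue annex, studio → queue [den, garage, office, workshop, kitchen, loft, sauna, vault, annex, studio]
Visit den; enqueue foyer, parlor → queue [garage, office, workshop, kitchen, loft, sauna, vault, annex, studio, foyer, parlor]
Visit garage → queue [office, workshop, kitchen, loft, sauna, vault, annex, studio, foyer, parlor]
Visit office → queue [workshop, kitchen, loft, sauna, vault, annex, studio, foyer, parlor]
Visit workshop → queue [kitchen, loft, sauna, vault, annex, studio, foyer, parlor]
Visit kitchen; enqueue patio → queue [loft, sauna, vault, annex, studio, foyer, parlor, patio]
Visit loft → queue [sauna, vault, annex, studio, foyer, parlor, patio]
Visit sauna → queue [vault, annex, studio, foyer, parlor, patio]
Visit vault → queue [annex, studio, foyer, parlor, patio]
Visit annex → queue [studio, foyer, parlor, patio]
Visit studio → queue [foyer, parlor, patio]
Visit foyer → queue [parlor, patio]
Visit parlor → queue [patio]
Visit patio → queue []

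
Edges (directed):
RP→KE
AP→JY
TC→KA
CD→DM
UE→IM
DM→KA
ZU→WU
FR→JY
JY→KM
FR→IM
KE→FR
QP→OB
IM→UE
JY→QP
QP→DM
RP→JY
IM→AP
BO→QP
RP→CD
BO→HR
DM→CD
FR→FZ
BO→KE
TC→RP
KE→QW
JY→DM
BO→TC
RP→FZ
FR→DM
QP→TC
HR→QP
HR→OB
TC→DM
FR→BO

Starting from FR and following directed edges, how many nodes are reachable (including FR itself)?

BFS from FR visits: FR, JY, IM, FZ, DM, BO, QP, KM, UE, AP, KA, CD, TC, KE, HR, OB, RP, QW
Reachable nodes: 18 of 20 total.

18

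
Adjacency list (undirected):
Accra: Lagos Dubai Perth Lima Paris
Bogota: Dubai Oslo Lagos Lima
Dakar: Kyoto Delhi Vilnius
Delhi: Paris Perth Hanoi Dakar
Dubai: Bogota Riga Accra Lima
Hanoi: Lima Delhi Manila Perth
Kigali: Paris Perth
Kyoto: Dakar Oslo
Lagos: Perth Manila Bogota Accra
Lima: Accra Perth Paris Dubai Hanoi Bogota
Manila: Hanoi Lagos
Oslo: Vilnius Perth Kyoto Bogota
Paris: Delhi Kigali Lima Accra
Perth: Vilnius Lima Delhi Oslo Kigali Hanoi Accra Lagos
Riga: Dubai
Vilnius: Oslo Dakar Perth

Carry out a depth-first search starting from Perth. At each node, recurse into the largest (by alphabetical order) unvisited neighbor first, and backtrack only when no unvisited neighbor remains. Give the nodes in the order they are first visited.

Perth → Vilnius → Oslo → Kyoto → Dakar → Delhi → Paris → Lima → Hanoi → Manila → Lagos → Bogota → Dubai → Riga → Accra → Kigali

Visit Perth
Perth → Vilnius
Vilnius → Oslo
Oslo → Kyoto
Kyoto → Dakar
Dakar → Delhi
Delhi → Paris
Paris → Lima
Lima → Hanoi
Hanoi → Manila
Manila → Lagos
Lagos → Bogota
Bogota → Dubai
Dubai → Riga
Dubai → Accra
Paris → Kigali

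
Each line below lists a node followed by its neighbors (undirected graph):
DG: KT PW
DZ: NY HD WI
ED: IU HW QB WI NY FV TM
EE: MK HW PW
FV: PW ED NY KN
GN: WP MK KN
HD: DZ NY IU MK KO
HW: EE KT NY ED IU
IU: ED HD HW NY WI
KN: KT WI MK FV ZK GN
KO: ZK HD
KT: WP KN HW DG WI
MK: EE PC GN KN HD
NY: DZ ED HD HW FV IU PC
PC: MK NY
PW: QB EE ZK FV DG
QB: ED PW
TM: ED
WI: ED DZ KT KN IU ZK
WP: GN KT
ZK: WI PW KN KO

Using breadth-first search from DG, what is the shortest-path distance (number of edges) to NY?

Level 0: DG
Level 1: KT, PW
Level 2: EE, FV, HW, KN, QB, WI, WP, ZK
Level 3: DZ, ED, GN, IU, KO, MK, NY
Level 4: HD, PC, TM
NY first appears at level 3.

3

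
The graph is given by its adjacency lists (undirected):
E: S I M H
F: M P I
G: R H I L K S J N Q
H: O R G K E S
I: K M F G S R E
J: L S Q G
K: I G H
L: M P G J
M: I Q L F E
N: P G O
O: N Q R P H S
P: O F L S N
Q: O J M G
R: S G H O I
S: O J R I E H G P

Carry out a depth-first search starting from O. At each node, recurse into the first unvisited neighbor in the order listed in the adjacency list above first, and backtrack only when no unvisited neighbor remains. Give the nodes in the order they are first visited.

O -> N -> P -> F -> M -> I -> K -> G -> R -> S -> J -> L -> Q -> E -> H

Visit O
O → N
N → P
P → F
F → M
M → I
I → K
K → G
G → R
R → S
S → J
J → L
J → Q
S → E
E → H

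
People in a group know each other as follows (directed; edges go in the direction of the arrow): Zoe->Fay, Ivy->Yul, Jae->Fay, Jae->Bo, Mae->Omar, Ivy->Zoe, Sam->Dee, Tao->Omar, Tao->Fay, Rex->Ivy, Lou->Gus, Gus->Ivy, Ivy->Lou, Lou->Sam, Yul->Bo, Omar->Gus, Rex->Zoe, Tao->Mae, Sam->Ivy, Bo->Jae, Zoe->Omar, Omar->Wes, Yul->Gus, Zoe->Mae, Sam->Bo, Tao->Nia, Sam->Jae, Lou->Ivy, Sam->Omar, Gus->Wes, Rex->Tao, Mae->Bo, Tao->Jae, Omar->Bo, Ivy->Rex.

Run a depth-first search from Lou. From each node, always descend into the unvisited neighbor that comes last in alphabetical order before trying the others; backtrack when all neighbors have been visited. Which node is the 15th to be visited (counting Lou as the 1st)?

Visit Lou
Lou → Sam
Sam → Omar
Omar → Wes
Omar → Gus
Gus → Ivy
Ivy → Zoe
Zoe → Mae
Mae → Bo
Bo → Jae
Jae → Fay
Ivy → Yul
Ivy → Rex
Rex → Tao
Tao → Nia
Sam → Dee

Visit order: Lou, Sam, Omar, Wes, Gus, Ivy, Zoe, Mae, Bo, Jae, Fay, Yul, Rex, Tao, Nia, Dee

Nia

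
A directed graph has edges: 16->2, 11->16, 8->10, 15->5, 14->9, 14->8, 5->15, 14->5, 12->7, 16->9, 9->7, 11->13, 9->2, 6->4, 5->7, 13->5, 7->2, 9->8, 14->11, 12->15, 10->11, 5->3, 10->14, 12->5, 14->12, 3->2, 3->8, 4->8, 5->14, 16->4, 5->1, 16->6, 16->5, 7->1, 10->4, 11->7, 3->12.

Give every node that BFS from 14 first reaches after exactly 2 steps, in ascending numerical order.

Level 0: 14
Level 1: 5, 8, 9, 11, 12
Level 2: 1, 2, 3, 7, 10, 13, 15, 16
Level 3: 4, 6

1, 2, 3, 7, 10, 13, 15, 16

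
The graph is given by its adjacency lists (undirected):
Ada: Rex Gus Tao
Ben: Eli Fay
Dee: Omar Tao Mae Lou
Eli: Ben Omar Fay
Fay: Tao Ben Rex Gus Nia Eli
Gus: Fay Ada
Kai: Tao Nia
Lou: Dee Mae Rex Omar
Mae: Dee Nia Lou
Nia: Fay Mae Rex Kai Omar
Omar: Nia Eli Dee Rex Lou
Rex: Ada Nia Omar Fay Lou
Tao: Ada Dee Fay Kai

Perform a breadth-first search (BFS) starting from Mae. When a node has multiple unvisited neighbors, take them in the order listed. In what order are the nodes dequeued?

Mae -> Dee -> Nia -> Lou -> Omar -> Tao -> Fay -> Rex -> Kai -> Eli -> Ada -> Ben -> Gus

Visit Mae; enqueue Dee, Nia, Lou → queue [Dee, Nia, Lou]
Visit Dee; enqueue Omar, Tao → queue [Nia, Lou, Omar, Tao]
Visit Nia; enqueue Fay, Rex, Kai → queue [Lou, Omar, Tao, Fay, Rex, Kai]
Visit Lou → queue [Omar, Tao, Fay, Rex, Kai]
Visit Omar; enqueue Eli → queue [Tao, Fay, Rex, Kai, Eli]
Visit Tao; enqueue Ada → queue [Fay, Rex, Kai, Eli, Ada]
Visit Fay; enqueue Ben, Gus → queue [Rex, Kai, Eli, Ada, Ben, Gus]
Visit Rex → queue [Kai, Eli, Ada, Ben, Gus]
Visit Kai → queue [Eli, Ada, Ben, Gus]
Visit Eli → queue [Ada, Ben, Gus]
Visit Ada → queue [Ben, Gus]
Visit Ben → queue [Gus]
Visit Gus → queue []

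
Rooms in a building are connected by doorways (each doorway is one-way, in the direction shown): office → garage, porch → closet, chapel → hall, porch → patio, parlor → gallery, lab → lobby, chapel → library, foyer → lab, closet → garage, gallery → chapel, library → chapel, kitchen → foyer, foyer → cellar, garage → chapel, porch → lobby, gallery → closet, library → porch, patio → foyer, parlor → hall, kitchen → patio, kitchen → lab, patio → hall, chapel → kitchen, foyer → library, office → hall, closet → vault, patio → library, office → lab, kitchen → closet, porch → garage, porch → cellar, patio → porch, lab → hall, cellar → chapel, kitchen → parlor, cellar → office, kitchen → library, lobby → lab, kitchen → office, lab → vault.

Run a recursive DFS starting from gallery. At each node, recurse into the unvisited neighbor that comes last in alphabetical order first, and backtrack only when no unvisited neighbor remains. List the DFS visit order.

gallery -> closet -> vault -> garage -> chapel -> library -> porch -> patio -> hall -> foyer -> lab -> lobby -> cellar -> office -> kitchen -> parlor

Visit gallery
gallery → closet
closet → vault
closet → garage
garage → chapel
chapel → library
library → porch
porch → patio
patio → hall
patio → foyer
foyer → lab
lab → lobby
foyer → cellar
cellar → office
chapel → kitchen
kitchen → parlor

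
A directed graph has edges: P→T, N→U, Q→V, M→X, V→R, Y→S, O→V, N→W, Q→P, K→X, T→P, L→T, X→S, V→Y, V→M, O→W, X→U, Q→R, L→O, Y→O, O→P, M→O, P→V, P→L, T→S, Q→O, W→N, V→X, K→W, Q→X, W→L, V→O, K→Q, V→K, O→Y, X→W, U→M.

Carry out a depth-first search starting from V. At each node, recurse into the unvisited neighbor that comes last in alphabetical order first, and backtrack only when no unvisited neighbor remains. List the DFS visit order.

Visit V
V → Y
Y → S
Y → O
O → W
W → N
N → U
U → M
M → X
W → L
L → T
T → P
V → R
V → K
K → Q

V Y S O W N U M X L T P R K Q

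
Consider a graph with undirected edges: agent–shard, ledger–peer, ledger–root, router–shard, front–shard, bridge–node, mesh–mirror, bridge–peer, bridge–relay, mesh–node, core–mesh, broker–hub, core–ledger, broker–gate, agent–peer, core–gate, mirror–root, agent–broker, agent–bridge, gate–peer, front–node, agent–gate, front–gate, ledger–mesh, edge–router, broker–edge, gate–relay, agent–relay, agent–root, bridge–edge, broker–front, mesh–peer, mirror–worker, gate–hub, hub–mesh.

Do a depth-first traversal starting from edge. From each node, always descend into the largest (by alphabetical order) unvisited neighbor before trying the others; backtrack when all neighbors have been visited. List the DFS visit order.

edge, router, shard, front, node, mesh, peer, ledger, root, mirror, worker, agent, relay, gate, hub, broker, core, bridge

Visit edge
edge → router
router → shard
shard → front
front → node
node → mesh
mesh → peer
peer → ledger
ledger → root
root → mirror
mirror → worker
root → agent
agent → relay
relay → gate
gate → hub
hub → broker
gate → core
relay → bridge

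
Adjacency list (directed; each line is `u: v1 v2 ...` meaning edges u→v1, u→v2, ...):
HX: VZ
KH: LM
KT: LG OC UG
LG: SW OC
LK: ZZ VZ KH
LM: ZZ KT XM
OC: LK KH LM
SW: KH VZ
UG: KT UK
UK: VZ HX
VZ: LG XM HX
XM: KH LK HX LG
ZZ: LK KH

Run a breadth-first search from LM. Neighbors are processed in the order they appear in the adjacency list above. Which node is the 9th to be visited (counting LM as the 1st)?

Visit LM; enqueue ZZ, KT, XM → queue [ZZ, KT, XM]
Visit ZZ; enqueue LK, KH → queue [KT, XM, LK, KH]
Visit KT; enqueue LG, OC, UG → queue [XM, LK, KH, LG, OC, UG]
Visit XM; enqueue HX → queue [LK, KH, LG, OC, UG, HX]
Visit LK; enqueue VZ → queue [KH, LG, OC, UG, HX, VZ]
Visit KH → queue [LG, OC, UG, HX, VZ]
Visit LG; enqueue SW → queue [OC, UG, HX, VZ, SW]
Visit OC → queue [UG, HX, VZ, SW]
Visit UG; enqueue UK → queue [HX, VZ, SW, UK]
Visit HX → queue [VZ, SW, UK]
Visit VZ → queue [SW, UK]
Visit SW → queue [UK]
Visit UK → queue []

Visit order: LM, ZZ, KT, XM, LK, KH, LG, OC, UG, HX, VZ, SW, UK

UG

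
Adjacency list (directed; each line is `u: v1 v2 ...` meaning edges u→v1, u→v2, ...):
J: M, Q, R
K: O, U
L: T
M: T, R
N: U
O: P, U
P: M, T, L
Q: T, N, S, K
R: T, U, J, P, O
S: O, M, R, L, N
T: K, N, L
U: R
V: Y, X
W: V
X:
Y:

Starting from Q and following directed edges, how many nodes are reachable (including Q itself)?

12

BFS from Q visits: Q, T, N, S, K, L, U, O, M, R, P, J
Reachable nodes: 12 of 16 total.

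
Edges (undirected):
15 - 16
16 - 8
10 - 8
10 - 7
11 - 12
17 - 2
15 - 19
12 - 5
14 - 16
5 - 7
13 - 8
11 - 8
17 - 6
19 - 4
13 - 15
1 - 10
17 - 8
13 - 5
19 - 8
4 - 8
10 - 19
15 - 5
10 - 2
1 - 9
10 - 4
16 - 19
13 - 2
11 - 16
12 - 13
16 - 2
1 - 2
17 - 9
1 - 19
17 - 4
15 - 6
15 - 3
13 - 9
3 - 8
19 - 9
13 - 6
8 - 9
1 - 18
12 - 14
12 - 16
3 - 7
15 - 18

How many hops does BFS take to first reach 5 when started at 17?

Level 0: 17
Level 1: 2, 4, 6, 8, 9
Level 2: 1, 3, 10, 11, 13, 15, 16, 19
Level 3: 5, 7, 12, 14, 18
5 first appears at level 3.

3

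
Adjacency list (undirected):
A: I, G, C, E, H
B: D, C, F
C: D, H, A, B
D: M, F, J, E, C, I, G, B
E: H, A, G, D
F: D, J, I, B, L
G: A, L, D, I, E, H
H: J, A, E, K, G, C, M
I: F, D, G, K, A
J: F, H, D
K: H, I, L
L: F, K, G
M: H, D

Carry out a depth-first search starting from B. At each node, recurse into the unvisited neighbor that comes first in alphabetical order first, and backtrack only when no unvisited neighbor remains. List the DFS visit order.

B, C, A, E, D, F, I, G, H, J, K, L, M

Visit B
B → C
C → A
A → E
E → D
D → F
F → I
I → G
G → H
H → J
H → K
K → L
H → M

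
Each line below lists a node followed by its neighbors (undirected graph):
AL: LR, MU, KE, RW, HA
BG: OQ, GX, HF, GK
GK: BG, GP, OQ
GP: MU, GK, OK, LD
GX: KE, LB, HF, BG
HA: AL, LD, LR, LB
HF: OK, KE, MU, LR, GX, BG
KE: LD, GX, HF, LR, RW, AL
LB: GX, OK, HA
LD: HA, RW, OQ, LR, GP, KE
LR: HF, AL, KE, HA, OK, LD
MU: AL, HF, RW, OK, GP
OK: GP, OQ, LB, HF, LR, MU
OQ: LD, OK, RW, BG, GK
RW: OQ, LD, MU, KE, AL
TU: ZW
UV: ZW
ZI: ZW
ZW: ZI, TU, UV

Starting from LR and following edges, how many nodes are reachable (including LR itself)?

15

BFS from LR visits: LR, AL, HA, HF, KE, LD, OK, MU, RW, LB, BG, GX, GP, OQ, GK
Reachable nodes: 15 of 19 total.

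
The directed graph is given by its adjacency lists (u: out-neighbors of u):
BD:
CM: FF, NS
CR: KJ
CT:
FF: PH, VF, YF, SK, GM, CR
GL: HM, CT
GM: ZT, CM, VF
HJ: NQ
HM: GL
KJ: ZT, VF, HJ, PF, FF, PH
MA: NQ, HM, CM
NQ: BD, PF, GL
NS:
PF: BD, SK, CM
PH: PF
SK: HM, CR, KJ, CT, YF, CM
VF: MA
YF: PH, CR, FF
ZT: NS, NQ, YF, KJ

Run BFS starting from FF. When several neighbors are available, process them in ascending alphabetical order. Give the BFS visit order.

Visit FF; enqueue CR, GM, PH, SK, VF, YF → queue [CR, GM, PH, SK, VF, YF]
Visit CR; enqueue KJ → queue [GM, PH, SK, VF, YF, KJ]
Visit GM; enqueue CM, ZT → queue [PH, SK, VF, YF, KJ, CM, ZT]
Visit PH; enqueue PF → queue [SK, VF, YF, KJ, CM, ZT, PF]
Visit SK; enqueue CT, HM → queue [VF, YF, KJ, CM, ZT, PF, CT, HM]
Visit VF; enqueue MA → queue [YF, KJ, CM, ZT, PF, CT, HM, MA]
Visit YF → queue [KJ, CM, ZT, PF, CT, HM, MA]
Visit KJ; enqueue HJ → queue [CM, ZT, PF, CT, HM, MA, HJ]
Visit CM; enqueue NS → queue [ZT, PF, CT, HM, MA, HJ, NS]
Visit ZT; enqueue NQ → queue [PF, CT, HM, MA, HJ, NS, NQ]
Visit PF; enqueue BD → queue [CT, HM, MA, HJ, NS, NQ, BD]
Visit CT → queue [HM, MA, HJ, NS, NQ, BD]
Visit HM; enqueue GL → queue [MA, HJ, NS, NQ, BD, GL]
Visit MA → queue [HJ, NS, NQ, BD, GL]
Visit HJ → queue [NS, NQ, BD, GL]
Visit NS → queue [NQ, BD, GL]
Visit NQ → queue [BD, GL]
Visit BD → queue [GL]
Visit GL → queue []

FF, CR, GM, PH, SK, VF, YF, KJ, CM, ZT, PF, CT, HM, MA, HJ, NS, NQ, BD, GL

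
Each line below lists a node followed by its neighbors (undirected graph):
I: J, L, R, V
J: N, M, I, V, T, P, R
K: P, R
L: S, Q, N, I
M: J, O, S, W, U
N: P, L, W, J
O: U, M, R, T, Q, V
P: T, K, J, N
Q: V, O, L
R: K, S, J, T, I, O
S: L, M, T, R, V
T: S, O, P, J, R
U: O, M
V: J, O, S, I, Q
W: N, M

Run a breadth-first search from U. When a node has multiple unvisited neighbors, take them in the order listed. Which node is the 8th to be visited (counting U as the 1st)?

Visit U; enqueue O, M → queue [O, M]
Visit O; enqueue R, T, Q, V → queue [M, R, T, Q, V]
Visit M; enqueue J, S, W → queue [R, T, Q, V, J, S, W]
Visit R; enqueue K, I → queue [T, Q, V, J, S, W, K, I]
Visit T; enqueue P → queue [Q, V, J, S, W, K, I, P]
Visit Q; enqueue L → queue [V, J, S, W, K, I, P, L]
Visit V → queue [J, S, W, K, I, P, L]
Visit J; enqueue N → queue [S, W, K, I, P, L, N]
Visit S → queue [W, K, I, P, L, N]
Visit W → queue [K, I, P, L, N]
Visit K → queue [I, P, L, N]
Visit I → queue [P, L, N]
Visit P → queue [L, N]
Visit L → queue [N]
Visit N → queue []

Visit order: U, O, M, R, T, Q, V, J, S, W, K, I, P, L, N

J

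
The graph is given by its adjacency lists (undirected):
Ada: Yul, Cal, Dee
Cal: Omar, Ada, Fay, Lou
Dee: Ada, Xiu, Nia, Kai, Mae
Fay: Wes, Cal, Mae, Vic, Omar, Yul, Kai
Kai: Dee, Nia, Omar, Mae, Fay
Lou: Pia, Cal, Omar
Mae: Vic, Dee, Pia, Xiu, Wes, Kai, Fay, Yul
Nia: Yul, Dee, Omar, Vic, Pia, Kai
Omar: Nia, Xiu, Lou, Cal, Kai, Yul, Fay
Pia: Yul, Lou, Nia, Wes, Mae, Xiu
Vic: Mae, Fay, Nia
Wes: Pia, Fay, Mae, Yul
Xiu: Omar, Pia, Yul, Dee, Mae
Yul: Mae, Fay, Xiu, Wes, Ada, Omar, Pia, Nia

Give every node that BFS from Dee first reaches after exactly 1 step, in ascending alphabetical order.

Level 0: Dee
Level 1: Ada, Kai, Mae, Nia, Xiu
Level 2: Cal, Fay, Omar, Pia, Vic, Wes, Yul
Level 3: Lou

Ada, Kai, Mae, Nia, Xiu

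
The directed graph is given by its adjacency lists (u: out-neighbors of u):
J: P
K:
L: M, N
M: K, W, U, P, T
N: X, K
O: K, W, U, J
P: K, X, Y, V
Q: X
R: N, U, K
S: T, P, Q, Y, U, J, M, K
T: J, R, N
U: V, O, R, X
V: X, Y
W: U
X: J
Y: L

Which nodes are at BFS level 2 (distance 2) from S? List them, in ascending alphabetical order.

L, N, O, R, V, W, X

Level 0: S
Level 1: J, K, M, P, Q, T, U, Y
Level 2: L, N, O, R, V, W, X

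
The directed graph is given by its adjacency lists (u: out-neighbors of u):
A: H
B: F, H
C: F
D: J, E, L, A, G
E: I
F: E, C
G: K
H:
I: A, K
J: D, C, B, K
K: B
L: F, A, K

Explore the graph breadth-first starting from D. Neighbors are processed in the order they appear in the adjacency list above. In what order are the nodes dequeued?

D → J → E → L → A → G → C → B → K → I → F → H

Visit D; enqueue J, E, L, A, G → queue [J, E, L, A, G]
Visit J; enqueue C, B, K → queue [E, L, A, G, C, B, K]
Visit E; enqueue I → queue [L, A, G, C, B, K, I]
Visit L; enqueue F → queue [A, G, C, B, K, I, F]
Visit A; enqueue H → queue [G, C, B, K, I, F, H]
Visit G → queue [C, B, K, I, F, H]
Visit C → queue [B, K, I, F, H]
Visit B → queue [K, I, F, H]
Visit K → queue [I, F, H]
Visit I → queue [F, H]
Visit F → queue [H]
Visit H → queue []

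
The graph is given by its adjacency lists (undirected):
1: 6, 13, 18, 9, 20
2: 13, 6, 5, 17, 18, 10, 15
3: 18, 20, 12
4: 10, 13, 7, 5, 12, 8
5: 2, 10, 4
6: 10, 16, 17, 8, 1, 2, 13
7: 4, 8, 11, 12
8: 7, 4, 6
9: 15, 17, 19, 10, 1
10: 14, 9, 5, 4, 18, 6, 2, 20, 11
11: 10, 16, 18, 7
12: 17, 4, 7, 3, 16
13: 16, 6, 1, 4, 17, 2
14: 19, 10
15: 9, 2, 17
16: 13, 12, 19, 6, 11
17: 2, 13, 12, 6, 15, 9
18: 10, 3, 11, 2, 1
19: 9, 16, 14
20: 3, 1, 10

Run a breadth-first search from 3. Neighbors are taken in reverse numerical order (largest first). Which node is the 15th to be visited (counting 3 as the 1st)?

Visit 3; enqueue 20, 18, 12 → queue [20, 18, 12]
Visit 20; enqueue 10, 1 → queue [18, 12, 10, 1]
Visit 18; enqueue 11, 2 → queue [12, 10, 1, 11, 2]
Visit 12; enqueue 17, 16, 7, 4 → queue [10, 1, 11, 2, 17, 16, 7, 4]
Visit 10; enqueue 14, 9, 6, 5 → queue [1, 11, 2, 17, 16, 7, 4, 14, 9, 6, 5]
Visit 1; enqueue 13 → queue [11, 2, 17, 16, 7, 4, 14, 9, 6, 5, 13]
Visit 11 → queue [2, 17, 16, 7, 4, 14, 9, 6, 5, 13]
Visit 2; enqueue 15 → queue [17, 16, 7, 4, 14, 9, 6, 5, 13, 15]
Visit 17 → queue [16, 7, 4, 14, 9, 6, 5, 13, 15]
Visit 16; enqueue 19 → queue [7, 4, 14, 9, 6, 5, 13, 15, 19]
Visit 7; enqueue 8 → queue [4, 14, 9, 6, 5, 13, 15, 19, 8]
Visit 4 → queue [14, 9, 6, 5, 13, 15, 19, 8]
Visit 14 → queue [9, 6, 5, 13, 15, 19, 8]
Visit 9 → queue [6, 5, 13, 15, 19, 8]
Visit 6 → queue [5, 13, 15, 19, 8]
Visit 5 → queue [13, 15, 19, 8]
Visit 13 → queue [15, 19, 8]
Visit 15 → queue [19, 8]
Visit 19 → queue [8]
Visit 8 → queue []

Visit order: 3, 20, 18, 12, 10, 1, 11, 2, 17, 16, 7, 4, 14, 9, 6, 5, 13, 15, 19, 8

6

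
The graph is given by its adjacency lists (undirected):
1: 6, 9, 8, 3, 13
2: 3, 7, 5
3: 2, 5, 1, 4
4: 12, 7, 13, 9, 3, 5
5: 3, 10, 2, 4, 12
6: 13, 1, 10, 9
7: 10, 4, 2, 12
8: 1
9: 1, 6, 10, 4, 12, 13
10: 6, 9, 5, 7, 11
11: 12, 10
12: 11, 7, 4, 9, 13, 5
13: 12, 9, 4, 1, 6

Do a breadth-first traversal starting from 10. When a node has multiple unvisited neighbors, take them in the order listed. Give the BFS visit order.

Visit 10; enqueue 6, 9, 5, 7, 11 → queue [6, 9, 5, 7, 11]
Visit 6; enqueue 13, 1 → queue [9, 5, 7, 11, 13, 1]
Visit 9; enqueue 4, 12 → queue [5, 7, 11, 13, 1, 4, 12]
Visit 5; enqueue 3, 2 → queue [7, 11, 13, 1, 4, 12, 3, 2]
Visit 7 → queue [11, 13, 1, 4, 12, 3, 2]
Visit 11 → queue [13, 1, 4, 12, 3, 2]
Visit 13 → queue [1, 4, 12, 3, 2]
Visit 1; enqueue 8 → queue [4, 12, 3, 2, 8]
Visit 4 → queue [12, 3, 2, 8]
Visit 12 → queue [3, 2, 8]
Visit 3 → queue [2, 8]
Visit 2 → queue [8]
Visit 8 → queue []

10, 6, 9, 5, 7, 11, 13, 1, 4, 12, 3, 2, 8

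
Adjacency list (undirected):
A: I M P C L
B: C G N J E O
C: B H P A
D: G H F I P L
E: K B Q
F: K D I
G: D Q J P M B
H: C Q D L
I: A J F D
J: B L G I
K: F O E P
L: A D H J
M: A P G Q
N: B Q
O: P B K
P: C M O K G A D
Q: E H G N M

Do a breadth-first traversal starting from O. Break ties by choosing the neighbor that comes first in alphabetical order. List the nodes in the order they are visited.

O, B, K, P, C, E, G, J, N, F, A, D, M, H, Q, I, L

Visit O; enqueue B, K, P → queue [B, K, P]
Visit B; enqueue C, E, G, J, N → queue [K, P, C, E, G, J, N]
Visit K; enqueue F → queue [P, C, E, G, J, N, F]
Visit P; enqueue A, D, M → queue [C, E, G, J, N, F, A, D, M]
Visit C; enqueue H → queue [E, G, J, N, F, A, D, M, H]
Visit E; enqueue Q → queue [G, J, N, F, A, D, M, H, Q]
Visit G → queue [J, N, F, A, D, M, H, Q]
Visit J; enqueue I, L → queue [N, F, A, D, M, H, Q, I, L]
Visit N → queue [F, A, D, M, H, Q, I, L]
Visit F → queue [A, D, M, H, Q, I, L]
Visit A → queue [D, M, H, Q, I, L]
Visit D → queue [M, H, Q, I, L]
Visit M → queue [H, Q, I, L]
Visit H → queue [Q, I, L]
Visit Q → queue [I, L]
Visit I → queue [L]
Visit L → queue []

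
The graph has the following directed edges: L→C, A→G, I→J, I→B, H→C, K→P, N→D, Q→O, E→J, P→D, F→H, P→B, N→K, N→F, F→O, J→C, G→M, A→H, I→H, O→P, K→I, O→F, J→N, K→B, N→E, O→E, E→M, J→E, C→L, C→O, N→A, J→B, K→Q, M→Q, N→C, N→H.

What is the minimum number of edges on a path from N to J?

2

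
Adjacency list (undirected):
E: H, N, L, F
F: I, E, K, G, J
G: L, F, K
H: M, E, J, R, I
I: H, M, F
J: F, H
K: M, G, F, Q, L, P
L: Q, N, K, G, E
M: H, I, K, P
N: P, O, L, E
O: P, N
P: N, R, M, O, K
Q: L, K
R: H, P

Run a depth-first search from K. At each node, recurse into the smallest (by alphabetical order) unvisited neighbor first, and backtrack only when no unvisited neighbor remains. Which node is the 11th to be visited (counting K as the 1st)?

Q

Visit K
K → F
F → E
E → H
H → I
I → M
M → P
P → N
N → L
L → G
L → Q
N → O
P → R
H → J

Visit order: K, F, E, H, I, M, P, N, L, G, Q, O, R, J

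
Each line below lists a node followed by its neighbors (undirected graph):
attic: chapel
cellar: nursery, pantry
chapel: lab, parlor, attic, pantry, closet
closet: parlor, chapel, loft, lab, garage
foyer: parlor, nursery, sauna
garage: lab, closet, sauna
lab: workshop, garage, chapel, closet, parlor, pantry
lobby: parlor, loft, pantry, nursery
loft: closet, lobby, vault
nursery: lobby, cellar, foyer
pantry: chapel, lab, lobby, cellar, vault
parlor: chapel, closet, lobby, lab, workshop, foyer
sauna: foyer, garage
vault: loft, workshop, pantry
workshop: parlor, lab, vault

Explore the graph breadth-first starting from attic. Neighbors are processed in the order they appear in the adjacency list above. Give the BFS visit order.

attic → chapel → lab → parlor → pantry → closet → workshop → garage → lobby → foyer → cellar → vault → loft → sauna → nursery

Visit attic; enqueue chapel → queue [chapel]
Visit chapel; enqueue lab, parlor, pantry, closet → queue [lab, parlor, pantry, closet]
Visit lab; enqueue workshop, garage → queue [parlor, pantry, closet, workshop, garage]
Visit parlor; enqueue lobby, foyer → queue [pantry, closet, workshop, garage, lobby, foyer]
Visit pantry; enqueue cellar, vault → queue [closet, workshop, garage, lobby, foyer, cellar, vault]
Visit closet; enqueue loft → queue [workshop, garage, lobby, foyer, cellar, vault, loft]
Visit workshop → queue [garage, lobby, foyer, cellar, vault, loft]
Visit garage; enqueue sauna → queue [lobby, foyer, cellar, vault, loft, sauna]
Visit lobby; enqueue nursery → queue [foyer, cellar, vault, loft, sauna, nursery]
Visit foyer → queue [cellar, vault, loft, sauna, nursery]
Visit cellar → queue [vault, loft, sauna, nursery]
Visit vault → queue [loft, sauna, nursery]
Visit loft → queue [sauna, nursery]
Visit sauna → queue [nursery]
Visit nursery → queue []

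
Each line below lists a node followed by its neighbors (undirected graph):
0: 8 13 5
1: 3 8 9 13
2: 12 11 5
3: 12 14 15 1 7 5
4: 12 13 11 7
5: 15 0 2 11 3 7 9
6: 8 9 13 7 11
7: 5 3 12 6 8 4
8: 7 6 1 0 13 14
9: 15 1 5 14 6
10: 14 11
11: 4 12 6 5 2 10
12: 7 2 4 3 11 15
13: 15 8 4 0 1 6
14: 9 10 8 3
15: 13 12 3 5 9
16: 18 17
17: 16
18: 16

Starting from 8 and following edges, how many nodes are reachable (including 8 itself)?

16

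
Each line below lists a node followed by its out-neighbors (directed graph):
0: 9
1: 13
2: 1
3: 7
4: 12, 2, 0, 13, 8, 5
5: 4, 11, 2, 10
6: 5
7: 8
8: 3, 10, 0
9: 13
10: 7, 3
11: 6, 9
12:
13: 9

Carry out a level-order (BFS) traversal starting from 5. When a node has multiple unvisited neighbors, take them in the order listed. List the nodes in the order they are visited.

Visit 5; enqueue 4, 11, 2, 10 → queue [4, 11, 2, 10]
Visit 4; enqueue 12, 0, 13, 8 → queue [11, 2, 10, 12, 0, 13, 8]
Visit 11; enqueue 6, 9 → queue [2, 10, 12, 0, 13, 8, 6, 9]
Visit 2; enqueue 1 → queue [10, 12, 0, 13, 8, 6, 9, 1]
Visit 10; enqueue 7, 3 → queue [12, 0, 13, 8, 6, 9, 1, 7, 3]
Visit 12 → queue [0, 13, 8, 6, 9, 1, 7, 3]
Visit 0 → queue [13, 8, 6, 9, 1, 7, 3]
Visit 13 → queue [8, 6, 9, 1, 7, 3]
Visit 8 → queue [6, 9, 1, 7, 3]
Visit 6 → queue [9, 1, 7, 3]
Visit 9 → queue [1, 7, 3]
Visit 1 → queue [7, 3]
Visit 7 → queue [3]
Visit 3 → queue []

5 4 11 2 10 12 0 13 8 6 9 1 7 3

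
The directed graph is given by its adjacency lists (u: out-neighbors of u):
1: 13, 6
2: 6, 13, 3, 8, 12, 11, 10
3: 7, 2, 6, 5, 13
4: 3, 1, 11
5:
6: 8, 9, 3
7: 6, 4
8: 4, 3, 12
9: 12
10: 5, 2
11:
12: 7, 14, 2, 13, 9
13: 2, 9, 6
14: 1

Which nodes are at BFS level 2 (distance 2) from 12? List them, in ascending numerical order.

Level 0: 12
Level 1: 2, 7, 9, 13, 14
Level 2: 1, 3, 4, 6, 8, 10, 11
Level 3: 5

1, 3, 4, 6, 8, 10, 11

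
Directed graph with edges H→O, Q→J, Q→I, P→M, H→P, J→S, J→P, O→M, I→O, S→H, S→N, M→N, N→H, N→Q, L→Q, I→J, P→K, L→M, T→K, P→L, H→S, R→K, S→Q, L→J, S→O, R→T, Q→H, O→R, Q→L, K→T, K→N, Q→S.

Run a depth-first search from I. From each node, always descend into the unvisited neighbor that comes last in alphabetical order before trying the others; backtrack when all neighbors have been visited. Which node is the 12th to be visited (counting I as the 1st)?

L

Visit I
I → O
O → R
R → T
T → K
K → N
N → Q
Q → S
S → H
H → P
P → M
P → L
L → J

Visit order: I, O, R, T, K, N, Q, S, H, P, M, L, J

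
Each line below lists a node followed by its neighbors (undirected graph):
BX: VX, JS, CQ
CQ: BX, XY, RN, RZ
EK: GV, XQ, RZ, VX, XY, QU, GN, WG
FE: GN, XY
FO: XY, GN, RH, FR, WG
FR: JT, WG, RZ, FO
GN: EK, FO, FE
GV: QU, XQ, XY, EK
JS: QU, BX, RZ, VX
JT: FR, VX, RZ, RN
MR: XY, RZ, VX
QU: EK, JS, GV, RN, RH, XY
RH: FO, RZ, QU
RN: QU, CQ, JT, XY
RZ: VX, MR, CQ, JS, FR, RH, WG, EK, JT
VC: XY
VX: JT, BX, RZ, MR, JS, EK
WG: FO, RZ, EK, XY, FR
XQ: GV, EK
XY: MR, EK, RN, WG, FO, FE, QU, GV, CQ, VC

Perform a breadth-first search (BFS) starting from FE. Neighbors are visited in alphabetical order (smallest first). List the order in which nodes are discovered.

Visit FE; enqueue GN, XY → queue [GN, XY]
Visit GN; enqueue EK, FO → queue [XY, EK, FO]
Visit XY; enqueue CQ, GV, MR, QU, RN, VC, WG → queue [EK, FO, CQ, GV, MR, QU, RN, VC, WG]
Visit EK; enqueue RZ, VX, XQ → queue [FO, CQ, GV, MR, QU, RN, VC, WG, RZ, VX, XQ]
Visit FO; enqueue FR, RH → queue [CQ, GV, MR, QU, RN, VC, WG, RZ, VX, XQ, FR, RH]
Visit CQ; enqueue BX → queue [GV, MR, QU, RN, VC, WG, RZ, VX, XQ, FR, RH, BX]
Visit GV → queue [MR, QU, RN, VC, WG, RZ, VX, XQ, FR, RH, BX]
Visit MR → queue [QU, RN, VC, WG, RZ, VX, XQ, FR, RH, BX]
Visit QU; enqueue JS → queue [RN, VC, WG, RZ, VX, XQ, FR, RH, BX, JS]
Visit RN; enqueue JT → queue [VC, WG, RZ, VX, XQ, FR, RH, BX, JS, JT]
Visit VC → queue [WG, RZ, VX, XQ, FR, RH, BX, JS, JT]
Visit WG → queue [RZ, VX, XQ, FR, RH, BX, JS, JT]
Visit RZ → queue [VX, XQ, FR, RH, BX, JS, JT]
Visit VX → queue [XQ, FR, RH, BX, JS, JT]
Visit XQ → queue [FR, RH, BX, JS, JT]
Visit FR → queue [RH, BX, JS, JT]
Visit RH → queue [BX, JS, JT]
Visit BX → queue [JS, JT]
Visit JS → queue [JT]
Visit JT → queue []

FE -> GN -> XY -> EK -> FO -> CQ -> GV -> MR -> QU -> RN -> VC -> WG -> RZ -> VX -> XQ -> FR -> RH -> BX -> JS -> JT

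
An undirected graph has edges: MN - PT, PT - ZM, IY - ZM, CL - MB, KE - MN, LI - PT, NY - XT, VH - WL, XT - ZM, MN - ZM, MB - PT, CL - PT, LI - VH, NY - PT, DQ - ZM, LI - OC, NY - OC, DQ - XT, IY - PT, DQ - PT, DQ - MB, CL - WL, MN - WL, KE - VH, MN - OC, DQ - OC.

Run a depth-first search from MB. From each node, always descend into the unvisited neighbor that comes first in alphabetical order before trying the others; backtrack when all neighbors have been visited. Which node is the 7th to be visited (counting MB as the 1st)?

Visit MB
MB → CL
CL → PT
PT → DQ
DQ → OC
OC → LI
LI → VH
VH → KE
KE → MN
MN → WL
MN → ZM
ZM → IY
ZM → XT
XT → NY

Visit order: MB, CL, PT, DQ, OC, LI, VH, KE, MN, WL, ZM, IY, XT, NY

VH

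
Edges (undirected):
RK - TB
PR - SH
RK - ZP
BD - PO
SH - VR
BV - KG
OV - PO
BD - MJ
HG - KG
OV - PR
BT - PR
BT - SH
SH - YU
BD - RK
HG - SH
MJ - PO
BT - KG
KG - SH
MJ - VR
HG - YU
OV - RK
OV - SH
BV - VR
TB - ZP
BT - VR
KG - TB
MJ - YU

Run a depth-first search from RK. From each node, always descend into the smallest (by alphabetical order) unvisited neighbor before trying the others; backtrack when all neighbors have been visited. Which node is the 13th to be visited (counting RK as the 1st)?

YU

Visit RK
RK → BD
BD → MJ
MJ → PO
PO → OV
OV → PR
PR → BT
BT → KG
KG → BV
BV → VR
VR → SH
SH → HG
HG → YU
KG → TB
TB → ZP

Visit order: RK, BD, MJ, PO, OV, PR, BT, KG, BV, VR, SH, HG, YU, TB, ZP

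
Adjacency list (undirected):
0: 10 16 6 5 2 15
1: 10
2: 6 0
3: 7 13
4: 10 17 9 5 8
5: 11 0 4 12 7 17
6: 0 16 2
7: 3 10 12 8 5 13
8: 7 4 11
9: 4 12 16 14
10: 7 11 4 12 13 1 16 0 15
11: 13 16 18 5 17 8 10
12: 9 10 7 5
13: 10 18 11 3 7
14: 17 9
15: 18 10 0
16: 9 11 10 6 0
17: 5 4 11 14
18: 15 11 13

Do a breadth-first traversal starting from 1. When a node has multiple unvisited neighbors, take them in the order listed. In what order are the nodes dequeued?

1 10 7 11 4 12 13 16 0 15 3 8 5 18 17 9 6 2 14

Visit 1; enqueue 10 → queue [10]
Visit 10; enqueue 7, 11, 4, 12, 13, 16, 0, 15 → queue [7, 11, 4, 12, 13, 16, 0, 15]
Visit 7; enqueue 3, 8, 5 → queue [11, 4, 12, 13, 16, 0, 15, 3, 8, 5]
Visit 11; enqueue 18, 17 → queue [4, 12, 13, 16, 0, 15, 3, 8, 5, 18, 17]
Visit 4; enqueue 9 → queue [12, 13, 16, 0, 15, 3, 8, 5, 18, 17, 9]
Visit 12 → queue [13, 16, 0, 15, 3, 8, 5, 18, 17, 9]
Visit 13 → queue [16, 0, 15, 3, 8, 5, 18, 17, 9]
Visit 16; enqueue 6 → queue [0, 15, 3, 8, 5, 18, 17, 9, 6]
Visit 0; enqueue 2 → queue [15, 3, 8, 5, 18, 17, 9, 6, 2]
Visit 15 → queue [3, 8, 5, 18, 17, 9, 6, 2]
Visit 3 → queue [8, 5, 18, 17, 9, 6, 2]
Visit 8 → queue [5, 18, 17, 9, 6, 2]
Visit 5 → queue [18, 17, 9, 6, 2]
Visit 18 → queue [17, 9, 6, 2]
Visit 17; enqueue 14 → queue [9, 6, 2, 14]
Visit 9 → queue [6, 2, 14]
Visit 6 → queue [2, 14]
Visit 2 → queue [14]
Visit 14 → queue []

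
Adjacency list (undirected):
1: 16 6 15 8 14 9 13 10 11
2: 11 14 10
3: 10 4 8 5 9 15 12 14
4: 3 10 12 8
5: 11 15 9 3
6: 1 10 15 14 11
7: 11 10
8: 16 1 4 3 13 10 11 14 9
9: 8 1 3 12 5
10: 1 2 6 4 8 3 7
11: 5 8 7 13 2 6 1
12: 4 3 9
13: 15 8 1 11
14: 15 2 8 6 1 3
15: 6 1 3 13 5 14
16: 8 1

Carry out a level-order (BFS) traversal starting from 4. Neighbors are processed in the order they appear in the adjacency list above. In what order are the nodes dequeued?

4 3 10 12 8 5 9 15 14 1 2 6 7 16 13 11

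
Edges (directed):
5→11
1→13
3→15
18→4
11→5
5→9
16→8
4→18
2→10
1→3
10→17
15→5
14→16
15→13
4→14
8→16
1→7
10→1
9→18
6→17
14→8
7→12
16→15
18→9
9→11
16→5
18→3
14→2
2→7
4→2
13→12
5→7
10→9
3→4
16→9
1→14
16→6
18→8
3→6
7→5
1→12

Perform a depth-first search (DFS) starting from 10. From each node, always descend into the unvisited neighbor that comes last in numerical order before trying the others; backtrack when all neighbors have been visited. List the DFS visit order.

10 17 9 18 8 16 15 13 12 5 11 7 6 4 14 2 3 1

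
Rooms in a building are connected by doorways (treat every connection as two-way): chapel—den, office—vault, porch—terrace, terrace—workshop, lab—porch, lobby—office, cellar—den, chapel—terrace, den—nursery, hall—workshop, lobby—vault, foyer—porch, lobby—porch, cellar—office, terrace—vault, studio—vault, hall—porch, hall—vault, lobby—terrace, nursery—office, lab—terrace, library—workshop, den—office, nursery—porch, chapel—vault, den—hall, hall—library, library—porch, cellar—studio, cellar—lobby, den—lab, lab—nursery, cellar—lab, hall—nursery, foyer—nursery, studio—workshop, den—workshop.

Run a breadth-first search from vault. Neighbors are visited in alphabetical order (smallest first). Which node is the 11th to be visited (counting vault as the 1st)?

porch

Visit vault; enqueue chapel, hall, lobby, office, studio, terrace → queue [chapel, hall, lobby, office, studio, terrace]
Visit chapel; enqueue den → queue [hall, lobby, office, studio, terrace, den]
Visit hall; enqueue library, nursery, porch, workshop → queue [lobby, office, studio, terrace, den, library, nursery, porch, workshop]
Visit lobby; enqueue cellar → queue [office, studio, terrace, den, library, nursery, porch, workshop, cellar]
Visit office → queue [studio, terrace, den, library, nursery, porch, workshop, cellar]
Visit studio → queue [terrace, den, library, nursery, porch, workshop, cellar]
Visit terrace; enqueue lab → queue [den, library, nursery, porch, workshop, cellar, lab]
Visit den → queue [library, nursery, porch, workshop, cellar, lab]
Visit library → queue [nursery, porch, workshop, cellar, lab]
Visit nursery; enqueue foyer → queue [porch, workshop, cellar, lab, foyer]
Visit porch → queue [workshop, cellar, lab, foyer]
Visit workshop → queue [cellar, lab, foyer]
Visit cellar → queue [lab, foyer]
Visit lab → queue [foyer]
Visit foyer → queue []

Visit order: vault, chapel, hall, lobby, office, studio, terrace, den, library, nursery, porch, workshop, cellar, lab, foyer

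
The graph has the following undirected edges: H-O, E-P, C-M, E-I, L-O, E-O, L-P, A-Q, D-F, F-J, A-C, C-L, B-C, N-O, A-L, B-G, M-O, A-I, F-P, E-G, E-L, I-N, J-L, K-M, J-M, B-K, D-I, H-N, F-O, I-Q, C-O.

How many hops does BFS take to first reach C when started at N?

Level 0: N
Level 1: H, I, O
Level 2: A, C, D, E, F, L, M, Q
Level 3: B, G, J, K, P
C first appears at level 2.

2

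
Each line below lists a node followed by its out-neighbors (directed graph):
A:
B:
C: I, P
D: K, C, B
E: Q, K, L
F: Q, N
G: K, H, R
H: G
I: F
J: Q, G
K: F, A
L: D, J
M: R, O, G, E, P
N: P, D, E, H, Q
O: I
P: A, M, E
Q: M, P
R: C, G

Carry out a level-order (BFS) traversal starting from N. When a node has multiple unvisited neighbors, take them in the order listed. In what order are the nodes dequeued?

Visit N; enqueue P, D, E, H, Q → queue [P, D, E, H, Q]
Visit P; enqueue A, M → queue [D, E, H, Q, A, M]
Visit D; enqueue K, C, B → queue [E, H, Q, A, M, K, C, B]
Visit E; enqueue L → queue [H, Q, A, M, K, C, B, L]
Visit H; enqueue G → queue [Q, A, M, K, C, B, L, G]
Visit Q → queue [A, M, K, C, B, L, G]
Visit A → queue [M, K, C, B, L, G]
Visit M; enqueue R, O → queue [K, C, B, L, G, R, O]
Visit K; enqueue F → queue [C, B, L, G, R, O, F]
Visit C; enqueue I → queue [B, L, G, R, O, F, I]
Visit B → queue [L, G, R, O, F, I]
Visit L; enqueue J → queue [G, R, O, F, I, J]
Visit G → queue [R, O, F, I, J]
Visit R → queue [O, F, I, J]
Visit O → queue [F, I, J]
Visit F → queue [I, J]
Visit I → queue [J]
Visit J → queue []

N → P → D → E → H → Q → A → M → K → C → B → L → G → R → O → F → I → J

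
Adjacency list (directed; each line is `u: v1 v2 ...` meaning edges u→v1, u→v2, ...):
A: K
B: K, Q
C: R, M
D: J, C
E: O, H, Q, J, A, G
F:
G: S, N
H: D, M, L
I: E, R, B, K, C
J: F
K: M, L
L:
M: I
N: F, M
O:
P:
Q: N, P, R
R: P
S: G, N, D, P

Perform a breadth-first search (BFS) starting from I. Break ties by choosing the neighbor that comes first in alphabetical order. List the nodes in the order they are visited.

Visit I; enqueue B, C, E, K, R → queue [B, C, E, K, R]
Visit B; enqueue Q → queue [C, E, K, R, Q]
Visit C; enqueue M → queue [E, K, R, Q, M]
Visit E; enqueue A, G, H, J, O → queue [K, R, Q, M, A, G, H, J, O]
Visit K; enqueue L → queue [R, Q, M, A, G, H, J, O, L]
Visit R; enqueue P → queue [Q, M, A, G, H, J, O, L, P]
Visit Q; enqueue N → queue [M, A, G, H, J, O, L, P, N]
Visit M → queue [A, G, H, J, O, L, P, N]
Visit A → queue [G, H, J, O, L, P, N]
Visit G; enqueue S → queue [H, J, O, L, P, N, S]
Visit H; enqueue D → queue [J, O, L, P, N, S, D]
Visit J; enqueue F → queue [O, L, P, N, S, D, F]
Visit O → queue [L, P, N, S, D, F]
Visit L → queue [P, N, S, D, F]
Visit P → queue [N, S, D, F]
Visit N → queue [S, D, F]
Visit S → queue [D, F]
Visit D → queue [F]
Visit F → queue []

I -> B -> C -> E -> K -> R -> Q -> M -> A -> G -> H -> J -> O -> L -> P -> N -> S -> D -> F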